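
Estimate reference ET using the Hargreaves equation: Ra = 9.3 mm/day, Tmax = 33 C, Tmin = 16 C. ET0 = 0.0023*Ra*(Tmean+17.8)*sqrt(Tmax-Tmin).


Tmean = (Tmax + Tmin)/2 = (33 + 16)/2 = 24.5
ET0 = 0.0023 * 9.3 * (24.5 + 17.8) * sqrt(33 - 16)
ET0 = 0.0023 * 9.3 * 42.3 * 4.123106

3.7306 mm/day


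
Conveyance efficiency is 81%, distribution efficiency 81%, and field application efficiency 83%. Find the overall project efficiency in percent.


Ec = 0.81, Eb = 0.81, Ea = 0.83
E = 0.81 * 0.81 * 0.83 * 100 = 54.4563%

54.4563 %


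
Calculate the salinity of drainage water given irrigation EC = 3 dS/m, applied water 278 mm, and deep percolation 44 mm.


EC_dw = EC_iw * D_iw / D_dw
EC_dw = 3 * 278 / 44
EC_dw = 834 / 44

18.9545 dS/m


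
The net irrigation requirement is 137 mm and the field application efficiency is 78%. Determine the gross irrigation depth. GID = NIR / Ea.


Ea = 78% = 0.78
GID = NIR / Ea = 137 / 0.78 = 175.6410 mm

175.6410 mm


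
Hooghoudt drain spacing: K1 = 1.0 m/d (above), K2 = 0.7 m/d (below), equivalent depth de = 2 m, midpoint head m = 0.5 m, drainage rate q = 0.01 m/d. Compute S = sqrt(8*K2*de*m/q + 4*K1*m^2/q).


S^2 = 8*K2*de*m/q + 4*K1*m^2/q
S^2 = 8*0.7*2*0.5/0.01 + 4*1.0*0.5^2/0.01
S = sqrt(660.0000)

25.6905 m


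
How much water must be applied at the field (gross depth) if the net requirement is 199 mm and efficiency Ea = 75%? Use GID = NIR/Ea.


Ea = 75% = 0.75
GID = NIR / Ea = 199 / 0.75 = 265.3333 mm

265.3333 mm


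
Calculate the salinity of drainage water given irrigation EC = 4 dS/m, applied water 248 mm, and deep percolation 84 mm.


EC_dw = EC_iw * D_iw / D_dw
EC_dw = 4 * 248 / 84
EC_dw = 992 / 84

11.8095 dS/m


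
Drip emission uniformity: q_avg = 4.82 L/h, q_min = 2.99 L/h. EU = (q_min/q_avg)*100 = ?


EU = (q_min/q_avg)*100 = (2.99/4.82)*100 = 62.0332%

62.0332 %


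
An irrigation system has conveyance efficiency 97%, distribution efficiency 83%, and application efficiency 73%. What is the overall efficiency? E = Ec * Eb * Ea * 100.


Ec = 0.97, Eb = 0.83, Ea = 0.73
E = 0.97 * 0.83 * 0.73 * 100 = 58.7723%

58.7723 %


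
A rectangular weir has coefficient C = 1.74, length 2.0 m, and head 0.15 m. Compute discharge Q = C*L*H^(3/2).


Q = C * L * H^(3/2) = 1.74 * 2.0 * 0.15^1.5 = 1.74 * 2.0 * 0.058095

0.2022 m^3/s


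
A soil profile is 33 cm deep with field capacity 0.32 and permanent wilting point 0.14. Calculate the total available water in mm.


AWC = (FC - PWP) * d * 10
AWC = (0.32 - 0.14) * 33 * 10
AWC = 0.1800 * 33 * 10

59.4000 mm


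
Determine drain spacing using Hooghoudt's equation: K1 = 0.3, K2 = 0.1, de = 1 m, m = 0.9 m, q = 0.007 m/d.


S^2 = 8*K2*de*m/q + 4*K1*m^2/q
S^2 = 8*0.1*1*0.9/0.007 + 4*0.3*0.9^2/0.007
S = sqrt(241.7143)

15.5472 m


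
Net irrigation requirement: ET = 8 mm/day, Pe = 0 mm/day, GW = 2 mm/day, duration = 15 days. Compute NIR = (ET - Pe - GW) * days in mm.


Daily deficit = ET - Pe - GW = 8 - 0 - 2 = 6 mm/day
NIR = 6 * 15 = 90 mm

90.0000 mm


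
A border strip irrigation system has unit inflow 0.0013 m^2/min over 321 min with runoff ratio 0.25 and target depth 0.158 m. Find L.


L = q*t/((1+r)*Z)
L = 0.0013*321/((1+0.25)*0.158)
L = 0.4173/0.1975

2.1129 m


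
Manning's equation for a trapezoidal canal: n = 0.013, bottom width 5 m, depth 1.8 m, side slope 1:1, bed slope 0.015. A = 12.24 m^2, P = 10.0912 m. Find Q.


R = A/P = 12.24/10.0912 = 1.212938
Q = (1/0.013) * 12.24 * 1.212938^(2/3) * 0.015^0.5

131.1524 m^3/s


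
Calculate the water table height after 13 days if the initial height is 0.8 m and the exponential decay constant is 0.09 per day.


m = m0 * exp(-k*t)
m = 0.8 * exp(-0.09 * 13)
m = 0.8 * exp(-1.1700)

0.2483 m


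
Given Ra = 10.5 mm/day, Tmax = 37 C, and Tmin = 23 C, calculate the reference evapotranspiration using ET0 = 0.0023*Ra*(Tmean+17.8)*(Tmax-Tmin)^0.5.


Tmean = (Tmax + Tmin)/2 = (37 + 23)/2 = 30.0
ET0 = 0.0023 * 10.5 * (30.0 + 17.8) * sqrt(37 - 23)
ET0 = 0.0023 * 10.5 * 47.8 * 3.741657

4.3193 mm/day


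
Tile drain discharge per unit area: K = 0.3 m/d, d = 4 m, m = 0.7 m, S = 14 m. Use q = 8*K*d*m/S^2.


q = 8*K*d*m/S^2
q = 8*0.3*4*0.7/14^2
q = 6.7200 / 196

0.0343 m/d


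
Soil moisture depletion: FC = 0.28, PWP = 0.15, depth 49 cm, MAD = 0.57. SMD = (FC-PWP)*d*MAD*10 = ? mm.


SMD = (FC - PWP) * d * MAD * 10
SMD = (0.28 - 0.15) * 49 * 0.57 * 10
SMD = 0.1300 * 49 * 0.57 * 10

36.3090 mm


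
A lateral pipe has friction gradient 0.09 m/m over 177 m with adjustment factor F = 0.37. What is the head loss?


hf = J * L * F = 0.09 * 177 * 0.37 = 5.8941 m

5.8941 m


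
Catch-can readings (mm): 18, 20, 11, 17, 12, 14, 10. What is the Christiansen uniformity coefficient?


mean = 14.571429 mm
MAD = 3.224490 mm
CU = (1 - 3.224490/14.571429)*100

77.8711 %


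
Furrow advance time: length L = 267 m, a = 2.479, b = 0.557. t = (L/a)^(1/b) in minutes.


t = (L/a)^(1/b)
t = (267/2.479)^(1/0.557)
t = 107.704720^(1/0.557)

4451.8070 min


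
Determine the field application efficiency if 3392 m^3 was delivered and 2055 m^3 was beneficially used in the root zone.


Ea = V_root / V_field * 100 = 2055 / 3392 * 100 = 60.5837%

60.5837 %


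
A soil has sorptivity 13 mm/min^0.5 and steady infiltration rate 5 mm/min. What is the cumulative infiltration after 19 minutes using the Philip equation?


F = S*sqrt(t) + A*t
F = 13*sqrt(19) + 5*19
F = 13*4.358899 + 95

151.6657 mm


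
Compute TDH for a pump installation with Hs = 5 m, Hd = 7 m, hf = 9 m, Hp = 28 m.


TDH = Hs + Hd + hf + Hp = 5 + 7 + 9 + 28 = 49

49 m


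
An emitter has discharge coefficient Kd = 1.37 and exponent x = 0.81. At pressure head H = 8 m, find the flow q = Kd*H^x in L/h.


q = Kd * H^x = 1.37 * 8^0.81 = 1.37 * 5.388934

7.3828 L/h


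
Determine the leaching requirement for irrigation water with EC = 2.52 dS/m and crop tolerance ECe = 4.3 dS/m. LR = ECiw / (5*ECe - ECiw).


LR = ECiw / (5*ECe - ECiw)
LR = 2.52 / (5*4.3 - 2.52)
LR = 2.52 / 18.9800

0.1328


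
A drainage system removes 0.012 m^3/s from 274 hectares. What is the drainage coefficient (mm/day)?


DC = Q * 86400 / (A * 10000) * 1000
DC = 0.012 * 86400 / (274 * 10000) * 1000
DC = 1036800.0000 / 2740000

0.3784 mm/day


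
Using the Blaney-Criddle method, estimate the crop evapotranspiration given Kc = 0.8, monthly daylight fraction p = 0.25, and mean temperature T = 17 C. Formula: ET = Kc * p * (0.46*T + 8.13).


ET = Kc * p * (0.46*T + 8.13)
ET = 0.8 * 0.25 * (0.46*17 + 8.13)
ET = 0.8 * 0.25 * 15.9500

3.1900 mm/day


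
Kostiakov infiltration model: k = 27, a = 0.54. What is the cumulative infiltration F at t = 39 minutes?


F = k * t^a = 27 * 39^0.54
F = 27 * 7.230609

195.2264 mm


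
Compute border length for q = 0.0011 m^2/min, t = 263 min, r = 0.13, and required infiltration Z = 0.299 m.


L = q*t/((1+r)*Z)
L = 0.0011*263/((1+0.13)*0.299)
L = 0.2893/0.33787

0.8562 m


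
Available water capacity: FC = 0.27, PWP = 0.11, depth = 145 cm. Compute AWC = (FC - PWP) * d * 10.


AWC = (FC - PWP) * d * 10
AWC = (0.27 - 0.11) * 145 * 10
AWC = 0.1600 * 145 * 10

232.0000 mm


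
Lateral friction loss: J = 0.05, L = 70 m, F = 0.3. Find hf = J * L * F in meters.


hf = J * L * F = 0.05 * 70 * 0.3 = 1.0500 m

1.0500 m


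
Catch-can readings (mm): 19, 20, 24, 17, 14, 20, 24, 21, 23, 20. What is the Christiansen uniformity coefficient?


mean = 20.200000 mm
MAD = 2.240000 mm
CU = (1 - 2.240000/20.200000)*100

88.9109 %


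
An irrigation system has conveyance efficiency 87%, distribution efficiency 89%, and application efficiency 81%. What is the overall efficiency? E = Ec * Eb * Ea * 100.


Ec = 0.87, Eb = 0.89, Ea = 0.81
E = 0.87 * 0.89 * 0.81 * 100 = 62.7183%

62.7183 %


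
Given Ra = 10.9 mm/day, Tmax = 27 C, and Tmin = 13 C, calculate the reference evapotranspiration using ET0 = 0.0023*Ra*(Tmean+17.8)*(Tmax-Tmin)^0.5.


Tmean = (Tmax + Tmin)/2 = (27 + 13)/2 = 20.0
ET0 = 0.0023 * 10.9 * (20.0 + 17.8) * sqrt(27 - 13)
ET0 = 0.0023 * 10.9 * 37.8 * 3.741657

3.5458 mm/day


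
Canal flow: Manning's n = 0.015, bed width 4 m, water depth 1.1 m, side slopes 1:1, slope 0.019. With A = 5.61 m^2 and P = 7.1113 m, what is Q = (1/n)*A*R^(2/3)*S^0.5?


R = A/P = 5.61/7.1113 = 0.788885
Q = (1/0.015) * 5.61 * 0.788885^(2/3) * 0.019^0.5

44.0140 m^3/s


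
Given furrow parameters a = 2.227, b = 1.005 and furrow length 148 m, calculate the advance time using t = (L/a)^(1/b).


t = (L/a)^(1/b)
t = (148/2.227)^(1/1.005)
t = 66.457117^(1/1.005)

65.0840 min


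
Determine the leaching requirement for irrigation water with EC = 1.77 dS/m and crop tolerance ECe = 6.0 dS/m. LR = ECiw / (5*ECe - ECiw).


LR = ECiw / (5*ECe - ECiw)
LR = 1.77 / (5*6.0 - 1.77)
LR = 1.77 / 28.2300

0.0627


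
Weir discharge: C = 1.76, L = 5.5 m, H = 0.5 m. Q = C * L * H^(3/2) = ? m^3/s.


Q = C * L * H^(3/2) = 1.76 * 5.5 * 0.5^1.5 = 1.76 * 5.5 * 0.353553

3.4224 m^3/s


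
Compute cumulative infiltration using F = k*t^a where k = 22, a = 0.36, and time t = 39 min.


F = k * t^a = 22 * 39^0.36
F = 22 * 3.739239

82.2633 mm


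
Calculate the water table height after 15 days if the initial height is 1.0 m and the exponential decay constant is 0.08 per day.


m = m0 * exp(-k*t)
m = 1.0 * exp(-0.08 * 15)
m = 1.0 * exp(-1.2000)

0.3012 m


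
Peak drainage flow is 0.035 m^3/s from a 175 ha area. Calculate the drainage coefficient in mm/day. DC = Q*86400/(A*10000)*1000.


DC = Q * 86400 / (A * 10000) * 1000
DC = 0.035 * 86400 / (175 * 10000) * 1000
DC = 3024000.0000 / 1750000

1.7280 mm/day


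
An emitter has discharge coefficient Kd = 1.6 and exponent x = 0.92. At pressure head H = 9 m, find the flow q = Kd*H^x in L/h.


q = Kd * H^x = 1.6 * 9^0.92 = 1.6 * 7.549238

12.0788 L/h


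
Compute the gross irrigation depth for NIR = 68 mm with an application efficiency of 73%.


Ea = 73% = 0.73
GID = NIR / Ea = 68 / 0.73 = 93.1507 mm

93.1507 mm


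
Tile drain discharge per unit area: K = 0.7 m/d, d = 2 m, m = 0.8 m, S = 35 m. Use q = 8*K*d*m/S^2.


q = 8*K*d*m/S^2
q = 8*0.7*2*0.8/35^2
q = 8.9600 / 1225

0.0073 m/d


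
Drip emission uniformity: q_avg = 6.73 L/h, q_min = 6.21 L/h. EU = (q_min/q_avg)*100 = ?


EU = (q_min/q_avg)*100 = (6.21/6.73)*100 = 92.2734%

92.2734 %


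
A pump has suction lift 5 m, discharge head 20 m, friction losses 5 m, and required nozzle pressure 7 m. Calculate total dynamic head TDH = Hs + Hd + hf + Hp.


TDH = Hs + Hd + hf + Hp = 5 + 20 + 5 + 7 = 37

37 m


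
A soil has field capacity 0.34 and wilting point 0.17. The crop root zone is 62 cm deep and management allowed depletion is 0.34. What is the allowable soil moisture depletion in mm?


SMD = (FC - PWP) * d * MAD * 10
SMD = (0.34 - 0.17) * 62 * 0.34 * 10
SMD = 0.1700 * 62 * 0.34 * 10

35.8360 mm


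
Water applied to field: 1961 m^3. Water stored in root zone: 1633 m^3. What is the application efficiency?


Ea = V_root / V_field * 100 = 1633 / 1961 * 100 = 83.2738%

83.2738 %


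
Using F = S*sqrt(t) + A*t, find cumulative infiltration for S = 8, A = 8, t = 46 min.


F = S*sqrt(t) + A*t
F = 8*sqrt(46) + 8*46
F = 8*6.782330 + 368

422.2586 mm


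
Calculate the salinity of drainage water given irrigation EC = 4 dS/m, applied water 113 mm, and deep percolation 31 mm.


EC_dw = EC_iw * D_iw / D_dw
EC_dw = 4 * 113 / 31
EC_dw = 452 / 31

14.5806 dS/m


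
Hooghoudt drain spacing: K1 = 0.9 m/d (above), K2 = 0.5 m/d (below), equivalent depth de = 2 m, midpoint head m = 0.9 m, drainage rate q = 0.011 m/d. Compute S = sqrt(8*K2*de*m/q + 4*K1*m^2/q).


S^2 = 8*K2*de*m/q + 4*K1*m^2/q
S^2 = 8*0.5*2*0.9/0.011 + 4*0.9*0.9^2/0.011
S = sqrt(919.6364)

30.3255 m


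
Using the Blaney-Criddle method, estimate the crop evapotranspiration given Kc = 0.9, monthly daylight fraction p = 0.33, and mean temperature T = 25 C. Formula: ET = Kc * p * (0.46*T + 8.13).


ET = Kc * p * (0.46*T + 8.13)
ET = 0.9 * 0.33 * (0.46*25 + 8.13)
ET = 0.9 * 0.33 * 19.6300

5.8301 mm/day


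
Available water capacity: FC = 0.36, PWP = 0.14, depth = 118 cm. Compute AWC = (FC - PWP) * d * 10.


AWC = (FC - PWP) * d * 10
AWC = (0.36 - 0.14) * 118 * 10
AWC = 0.2200 * 118 * 10

259.6000 mm


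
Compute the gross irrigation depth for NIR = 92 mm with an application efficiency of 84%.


Ea = 84% = 0.84
GID = NIR / Ea = 92 / 0.84 = 109.5238 mm

109.5238 mm


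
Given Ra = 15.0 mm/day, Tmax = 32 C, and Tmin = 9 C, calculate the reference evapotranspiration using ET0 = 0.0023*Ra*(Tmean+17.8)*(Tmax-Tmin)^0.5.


Tmean = (Tmax + Tmin)/2 = (32 + 9)/2 = 20.5
ET0 = 0.0023 * 15.0 * (20.5 + 17.8) * sqrt(32 - 9)
ET0 = 0.0023 * 15.0 * 38.3 * 4.795832

6.3370 mm/day


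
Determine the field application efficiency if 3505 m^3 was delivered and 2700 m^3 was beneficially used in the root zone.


Ea = V_root / V_field * 100 = 2700 / 3505 * 100 = 77.0328%

77.0328 %


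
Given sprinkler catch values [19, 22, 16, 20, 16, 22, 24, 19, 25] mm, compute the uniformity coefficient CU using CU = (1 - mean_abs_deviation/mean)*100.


mean = 20.333333 mm
MAD = 2.592593 mm
CU = (1 - 2.592593/20.333333)*100

87.2495 %


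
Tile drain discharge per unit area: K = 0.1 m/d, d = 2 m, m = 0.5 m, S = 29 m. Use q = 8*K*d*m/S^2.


q = 8*K*d*m/S^2
q = 8*0.1*2*0.5/29^2
q = 0.8000 / 841

9.5125e-04 m/d


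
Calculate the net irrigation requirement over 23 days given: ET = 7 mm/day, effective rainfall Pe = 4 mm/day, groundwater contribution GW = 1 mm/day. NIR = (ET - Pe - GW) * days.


Daily deficit = ET - Pe - GW = 7 - 4 - 1 = 2 mm/day
NIR = 2 * 23 = 46 mm

46.0000 mm


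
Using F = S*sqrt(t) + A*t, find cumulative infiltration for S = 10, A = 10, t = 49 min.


F = S*sqrt(t) + A*t
F = 10*sqrt(49) + 10*49
F = 10*7.000000 + 490

560.0000 mm


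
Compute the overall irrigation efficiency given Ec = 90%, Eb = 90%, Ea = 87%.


Ec = 0.9, Eb = 0.9, Ea = 0.87
E = 0.9 * 0.9 * 0.87 * 100 = 70.4700%

70.4700 %


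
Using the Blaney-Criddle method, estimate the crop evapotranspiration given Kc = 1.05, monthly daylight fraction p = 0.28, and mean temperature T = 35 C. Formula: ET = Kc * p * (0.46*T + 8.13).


ET = Kc * p * (0.46*T + 8.13)
ET = 1.05 * 0.28 * (0.46*35 + 8.13)
ET = 1.05 * 0.28 * 24.2300

7.1236 mm/day


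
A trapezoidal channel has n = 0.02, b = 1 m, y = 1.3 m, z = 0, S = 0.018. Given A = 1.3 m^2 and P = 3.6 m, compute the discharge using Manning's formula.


R = A/P = 1.3/3.6 = 0.361111
Q = (1/0.02) * 1.3 * 0.361111^(2/3) * 0.018^0.5

4.4223 m^3/s


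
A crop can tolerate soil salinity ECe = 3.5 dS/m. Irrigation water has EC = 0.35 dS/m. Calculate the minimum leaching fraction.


LR = ECiw / (5*ECe - ECiw)
LR = 0.35 / (5*3.5 - 0.35)
LR = 0.35 / 17.1500

0.0204


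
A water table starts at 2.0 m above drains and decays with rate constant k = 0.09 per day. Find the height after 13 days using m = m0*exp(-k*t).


m = m0 * exp(-k*t)
m = 2.0 * exp(-0.09 * 13)
m = 2.0 * exp(-1.1700)

0.6207 m


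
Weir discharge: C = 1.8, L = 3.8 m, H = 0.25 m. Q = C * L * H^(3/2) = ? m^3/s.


Q = C * L * H^(3/2) = 1.8 * 3.8 * 0.25^1.5 = 1.8 * 3.8 * 0.125000

0.8550 m^3/s


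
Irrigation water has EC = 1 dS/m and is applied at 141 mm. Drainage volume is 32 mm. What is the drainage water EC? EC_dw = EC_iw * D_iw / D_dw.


EC_dw = EC_iw * D_iw / D_dw
EC_dw = 1 * 141 / 32
EC_dw = 141 / 32

4.4062 dS/m


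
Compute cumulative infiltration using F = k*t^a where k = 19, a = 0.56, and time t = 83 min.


F = k * t^a = 19 * 83^0.56
F = 19 * 11.876370

225.6510 mm


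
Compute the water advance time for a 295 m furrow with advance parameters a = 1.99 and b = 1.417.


t = (L/a)^(1/b)
t = (295/1.99)^(1/1.417)
t = 148.241206^(1/1.417)

34.0477 min


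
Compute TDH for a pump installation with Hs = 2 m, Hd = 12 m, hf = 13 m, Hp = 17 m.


TDH = Hs + Hd + hf + Hp = 2 + 12 + 13 + 17 = 44

44 m


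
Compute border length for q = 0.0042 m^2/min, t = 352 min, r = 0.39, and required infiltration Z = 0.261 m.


L = q*t/((1+r)*Z)
L = 0.0042*352/((1+0.39)*0.261)
L = 1.4784/0.36279

4.0751 m


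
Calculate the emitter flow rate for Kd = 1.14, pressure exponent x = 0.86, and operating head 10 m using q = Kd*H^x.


q = Kd * H^x = 1.14 * 10^0.86 = 1.14 * 7.244360

8.2586 L/h


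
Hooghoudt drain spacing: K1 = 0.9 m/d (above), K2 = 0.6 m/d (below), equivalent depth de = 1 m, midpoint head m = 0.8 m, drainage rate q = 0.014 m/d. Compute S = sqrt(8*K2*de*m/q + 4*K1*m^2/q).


S^2 = 8*K2*de*m/q + 4*K1*m^2/q
S^2 = 8*0.6*1*0.8/0.014 + 4*0.9*0.8^2/0.014
S = sqrt(438.8571)

20.9489 m


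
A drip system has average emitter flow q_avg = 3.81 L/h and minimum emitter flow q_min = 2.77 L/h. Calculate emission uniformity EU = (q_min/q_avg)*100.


EU = (q_min/q_avg)*100 = (2.77/3.81)*100 = 72.7034%

72.7034 %


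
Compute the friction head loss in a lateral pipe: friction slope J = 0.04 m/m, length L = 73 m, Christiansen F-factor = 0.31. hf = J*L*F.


hf = J * L * F = 0.04 * 73 * 0.31 = 0.9052 m

0.9052 m


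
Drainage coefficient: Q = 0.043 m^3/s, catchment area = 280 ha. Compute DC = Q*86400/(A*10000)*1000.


DC = Q * 86400 / (A * 10000) * 1000
DC = 0.043 * 86400 / (280 * 10000) * 1000
DC = 3715200.0000 / 2800000

1.3269 mm/day


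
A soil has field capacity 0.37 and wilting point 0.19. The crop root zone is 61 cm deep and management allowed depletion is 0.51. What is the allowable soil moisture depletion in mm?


SMD = (FC - PWP) * d * MAD * 10
SMD = (0.37 - 0.19) * 61 * 0.51 * 10
SMD = 0.1800 * 61 * 0.51 * 10

55.9980 mm


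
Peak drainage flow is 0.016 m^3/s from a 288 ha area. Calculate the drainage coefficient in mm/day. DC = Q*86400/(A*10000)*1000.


DC = Q * 86400 / (A * 10000) * 1000
DC = 0.016 * 86400 / (288 * 10000) * 1000
DC = 1382400.0000 / 2880000

0.4800 mm/day


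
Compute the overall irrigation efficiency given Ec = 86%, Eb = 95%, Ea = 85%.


Ec = 0.86, Eb = 0.95, Ea = 0.85
E = 0.86 * 0.95 * 0.85 * 100 = 69.4450%

69.4450 %


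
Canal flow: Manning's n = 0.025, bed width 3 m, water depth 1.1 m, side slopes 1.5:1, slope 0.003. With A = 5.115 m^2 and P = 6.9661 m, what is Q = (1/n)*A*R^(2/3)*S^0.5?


R = A/P = 5.115/6.9661 = 0.734270
Q = (1/0.025) * 5.115 * 0.734270^(2/3) * 0.003^0.5

9.1209 m^3/s


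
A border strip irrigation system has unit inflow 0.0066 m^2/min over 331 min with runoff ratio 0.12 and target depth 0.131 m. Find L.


L = q*t/((1+r)*Z)
L = 0.0066*331/((1+0.12)*0.131)
L = 2.1846/0.14672

14.8896 m


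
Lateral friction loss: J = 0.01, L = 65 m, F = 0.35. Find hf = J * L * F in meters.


hf = J * L * F = 0.01 * 65 * 0.35 = 0.2275 m

0.2275 m


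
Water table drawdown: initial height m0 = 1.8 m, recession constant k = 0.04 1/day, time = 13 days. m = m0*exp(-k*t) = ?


m = m0 * exp(-k*t)
m = 1.8 * exp(-0.04 * 13)
m = 1.8 * exp(-0.5200)

1.0701 m


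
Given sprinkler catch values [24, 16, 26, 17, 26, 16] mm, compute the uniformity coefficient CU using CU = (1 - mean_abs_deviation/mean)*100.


mean = 20.833333 mm
MAD = 4.500000 mm
CU = (1 - 4.500000/20.833333)*100

78.4000 %


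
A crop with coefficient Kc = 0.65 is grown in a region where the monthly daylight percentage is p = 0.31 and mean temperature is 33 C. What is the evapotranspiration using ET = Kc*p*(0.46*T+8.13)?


ET = Kc * p * (0.46*T + 8.13)
ET = 0.65 * 0.31 * (0.46*33 + 8.13)
ET = 0.65 * 0.31 * 23.3100

4.6970 mm/day


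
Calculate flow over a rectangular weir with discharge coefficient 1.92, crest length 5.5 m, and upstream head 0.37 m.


Q = C * L * H^(3/2) = 1.92 * 5.5 * 0.37^1.5 = 1.92 * 5.5 * 0.225062

2.3767 m^3/s


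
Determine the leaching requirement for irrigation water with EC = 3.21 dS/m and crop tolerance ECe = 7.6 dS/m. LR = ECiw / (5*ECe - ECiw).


LR = ECiw / (5*ECe - ECiw)
LR = 3.21 / (5*7.6 - 3.21)
LR = 3.21 / 34.7900

0.0923


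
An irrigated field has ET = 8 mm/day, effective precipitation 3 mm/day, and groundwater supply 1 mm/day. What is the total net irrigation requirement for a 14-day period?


Daily deficit = ET - Pe - GW = 8 - 3 - 1 = 4 mm/day
NIR = 4 * 14 = 56 mm

56.0000 mm


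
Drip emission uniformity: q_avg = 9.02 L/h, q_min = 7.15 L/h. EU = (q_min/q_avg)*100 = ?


EU = (q_min/q_avg)*100 = (7.15/9.02)*100 = 79.2683%

79.2683 %


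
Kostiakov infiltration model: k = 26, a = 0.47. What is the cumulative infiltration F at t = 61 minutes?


F = k * t^a = 26 * 61^0.47
F = 26 * 6.904067

179.5057 mm


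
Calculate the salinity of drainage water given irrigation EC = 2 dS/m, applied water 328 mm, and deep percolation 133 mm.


EC_dw = EC_iw * D_iw / D_dw
EC_dw = 2 * 328 / 133
EC_dw = 656 / 133

4.9323 dS/m


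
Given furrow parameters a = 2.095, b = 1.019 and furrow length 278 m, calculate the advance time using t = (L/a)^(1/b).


t = (L/a)^(1/b)
t = (278/2.095)^(1/1.019)
t = 132.696897^(1/1.019)

121.1375 min


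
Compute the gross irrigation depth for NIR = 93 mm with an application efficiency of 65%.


Ea = 65% = 0.65
GID = NIR / Ea = 93 / 0.65 = 143.0769 mm

143.0769 mm


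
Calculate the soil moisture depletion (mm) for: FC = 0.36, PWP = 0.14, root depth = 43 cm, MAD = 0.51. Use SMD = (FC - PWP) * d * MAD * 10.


SMD = (FC - PWP) * d * MAD * 10
SMD = (0.36 - 0.14) * 43 * 0.51 * 10
SMD = 0.2200 * 43 * 0.51 * 10

48.2460 mm


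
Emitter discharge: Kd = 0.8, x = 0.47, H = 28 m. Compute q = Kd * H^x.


q = Kd * H^x = 0.8 * 28^0.47 = 0.8 * 4.788112

3.8305 L/h


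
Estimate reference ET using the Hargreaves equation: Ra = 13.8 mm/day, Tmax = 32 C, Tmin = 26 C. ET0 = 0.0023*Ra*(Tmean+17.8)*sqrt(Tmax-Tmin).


Tmean = (Tmax + Tmin)/2 = (32 + 26)/2 = 29.0
ET0 = 0.0023 * 13.8 * (29.0 + 17.8) * sqrt(32 - 26)
ET0 = 0.0023 * 13.8 * 46.8 * 2.449490

3.6386 mm/day


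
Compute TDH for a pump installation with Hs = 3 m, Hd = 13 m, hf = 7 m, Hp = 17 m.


TDH = Hs + Hd + hf + Hp = 3 + 13 + 7 + 17 = 40

40 m


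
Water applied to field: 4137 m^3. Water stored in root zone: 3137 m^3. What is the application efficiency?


Ea = V_root / V_field * 100 = 3137 / 4137 * 100 = 75.8279%

75.8279 %


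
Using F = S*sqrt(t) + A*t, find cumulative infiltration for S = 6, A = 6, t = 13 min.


F = S*sqrt(t) + A*t
F = 6*sqrt(13) + 6*13
F = 6*3.605551 + 78

99.6333 mm


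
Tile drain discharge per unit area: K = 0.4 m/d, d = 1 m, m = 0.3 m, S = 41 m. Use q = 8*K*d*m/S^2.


q = 8*K*d*m/S^2
q = 8*0.4*1*0.3/41^2
q = 0.9600 / 1681

5.7109e-04 m/d


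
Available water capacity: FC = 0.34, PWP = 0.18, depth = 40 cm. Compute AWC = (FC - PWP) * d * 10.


AWC = (FC - PWP) * d * 10
AWC = (0.34 - 0.18) * 40 * 10
AWC = 0.1600 * 40 * 10

64.0000 mm


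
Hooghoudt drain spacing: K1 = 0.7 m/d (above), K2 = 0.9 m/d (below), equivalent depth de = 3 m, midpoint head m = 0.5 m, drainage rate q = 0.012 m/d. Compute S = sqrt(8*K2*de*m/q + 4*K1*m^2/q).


S^2 = 8*K2*de*m/q + 4*K1*m^2/q
S^2 = 8*0.9*3*0.5/0.012 + 4*0.7*0.5^2/0.012
S = sqrt(958.3333)

30.9570 m


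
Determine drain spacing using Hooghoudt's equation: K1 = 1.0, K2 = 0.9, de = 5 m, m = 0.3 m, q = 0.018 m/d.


S^2 = 8*K2*de*m/q + 4*K1*m^2/q
S^2 = 8*0.9*5*0.3/0.018 + 4*1.0*0.3^2/0.018
S = sqrt(620.0000)

24.8998 m


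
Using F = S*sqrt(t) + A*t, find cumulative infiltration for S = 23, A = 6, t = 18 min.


F = S*sqrt(t) + A*t
F = 23*sqrt(18) + 6*18
F = 23*4.242641 + 108

205.5807 mm


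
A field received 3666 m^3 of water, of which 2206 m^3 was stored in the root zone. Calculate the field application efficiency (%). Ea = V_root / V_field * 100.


Ea = V_root / V_field * 100 = 2206 / 3666 * 100 = 60.1746%

60.1746 %


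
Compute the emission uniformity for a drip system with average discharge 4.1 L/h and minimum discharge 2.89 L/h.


EU = (q_min/q_avg)*100 = (2.89/4.1)*100 = 70.4878%

70.4878 %


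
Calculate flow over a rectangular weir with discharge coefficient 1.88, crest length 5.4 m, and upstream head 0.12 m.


Q = C * L * H^(3/2) = 1.88 * 5.4 * 0.12^1.5 = 1.88 * 5.4 * 0.041569

0.4220 m^3/s


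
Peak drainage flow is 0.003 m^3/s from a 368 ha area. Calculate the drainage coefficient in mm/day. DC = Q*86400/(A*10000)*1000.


DC = Q * 86400 / (A * 10000) * 1000
DC = 0.003 * 86400 / (368 * 10000) * 1000
DC = 259200.0000 / 3680000

0.0704 mm/day


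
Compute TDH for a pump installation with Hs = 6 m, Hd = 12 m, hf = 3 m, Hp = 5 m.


TDH = Hs + Hd + hf + Hp = 6 + 12 + 3 + 5 = 26

26 m


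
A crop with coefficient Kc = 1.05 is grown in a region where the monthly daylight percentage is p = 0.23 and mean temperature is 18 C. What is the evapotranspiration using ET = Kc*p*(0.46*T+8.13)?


ET = Kc * p * (0.46*T + 8.13)
ET = 1.05 * 0.23 * (0.46*18 + 8.13)
ET = 1.05 * 0.23 * 16.4100

3.9630 mm/day


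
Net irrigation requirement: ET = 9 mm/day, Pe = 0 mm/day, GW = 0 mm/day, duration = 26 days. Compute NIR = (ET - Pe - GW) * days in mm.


Daily deficit = ET - Pe - GW = 9 - 0 - 0 = 9 mm/day
NIR = 9 * 26 = 234 mm

234.0000 mm


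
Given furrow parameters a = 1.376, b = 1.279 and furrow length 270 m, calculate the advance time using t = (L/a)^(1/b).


t = (L/a)^(1/b)
t = (270/1.376)^(1/1.279)
t = 196.220930^(1/1.279)

62.0309 min


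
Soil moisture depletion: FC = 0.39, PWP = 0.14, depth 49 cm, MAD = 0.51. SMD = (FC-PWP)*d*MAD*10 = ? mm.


SMD = (FC - PWP) * d * MAD * 10
SMD = (0.39 - 0.14) * 49 * 0.51 * 10
SMD = 0.2500 * 49 * 0.51 * 10

62.4750 mm


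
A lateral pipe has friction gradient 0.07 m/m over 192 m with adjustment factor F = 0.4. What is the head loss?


hf = J * L * F = 0.07 * 192 * 0.4 = 5.3760 m

5.3760 m


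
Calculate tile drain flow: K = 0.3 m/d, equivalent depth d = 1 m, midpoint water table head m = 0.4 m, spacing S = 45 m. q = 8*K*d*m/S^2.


q = 8*K*d*m/S^2
q = 8*0.3*1*0.4/45^2
q = 0.9600 / 2025

4.7407e-04 m/d


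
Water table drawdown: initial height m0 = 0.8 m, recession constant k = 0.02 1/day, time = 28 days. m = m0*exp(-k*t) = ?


m = m0 * exp(-k*t)
m = 0.8 * exp(-0.02 * 28)
m = 0.8 * exp(-0.5600)

0.4570 m


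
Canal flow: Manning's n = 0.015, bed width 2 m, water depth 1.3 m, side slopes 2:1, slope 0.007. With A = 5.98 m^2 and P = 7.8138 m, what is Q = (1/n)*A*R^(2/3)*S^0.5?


R = A/P = 5.98/7.8138 = 0.765313
Q = (1/0.015) * 5.98 * 0.765313^(2/3) * 0.007^0.5

27.9073 m^3/s


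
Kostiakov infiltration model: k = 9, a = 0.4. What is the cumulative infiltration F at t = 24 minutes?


F = k * t^a = 9 * 24^0.4
F = 9 * 3.565205

32.0868 mm


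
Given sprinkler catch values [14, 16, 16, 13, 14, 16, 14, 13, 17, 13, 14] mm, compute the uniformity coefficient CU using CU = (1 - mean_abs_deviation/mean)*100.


mean = 14.545455 mm
MAD = 1.239669 mm
CU = (1 - 1.239669/14.545455)*100

91.4773 %


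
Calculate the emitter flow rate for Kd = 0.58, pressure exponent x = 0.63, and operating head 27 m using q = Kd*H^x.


q = Kd * H^x = 0.58 * 27^0.63 = 0.58 * 7.975523

4.6258 L/h


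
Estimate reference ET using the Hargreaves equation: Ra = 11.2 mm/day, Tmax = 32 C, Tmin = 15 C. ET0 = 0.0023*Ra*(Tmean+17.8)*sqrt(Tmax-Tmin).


Tmean = (Tmax + Tmin)/2 = (32 + 15)/2 = 23.5
ET0 = 0.0023 * 11.2 * (23.5 + 17.8) * sqrt(32 - 15)
ET0 = 0.0023 * 11.2 * 41.3 * 4.123106

4.3865 mm/day


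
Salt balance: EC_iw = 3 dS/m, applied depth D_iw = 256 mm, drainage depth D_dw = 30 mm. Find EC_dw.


EC_dw = EC_iw * D_iw / D_dw
EC_dw = 3 * 256 / 30
EC_dw = 768 / 30

25.6000 dS/m


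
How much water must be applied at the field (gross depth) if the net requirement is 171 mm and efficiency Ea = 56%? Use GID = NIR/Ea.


Ea = 56% = 0.56
GID = NIR / Ea = 171 / 0.56 = 305.3571 mm

305.3571 mm


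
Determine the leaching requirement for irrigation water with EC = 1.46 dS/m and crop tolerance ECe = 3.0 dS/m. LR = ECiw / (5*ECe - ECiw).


LR = ECiw / (5*ECe - ECiw)
LR = 1.46 / (5*3.0 - 1.46)
LR = 1.46 / 13.5400

0.1078


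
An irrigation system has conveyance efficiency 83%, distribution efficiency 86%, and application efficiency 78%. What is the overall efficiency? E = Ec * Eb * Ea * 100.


Ec = 0.83, Eb = 0.86, Ea = 0.78
E = 0.83 * 0.86 * 0.78 * 100 = 55.6764%

55.6764 %


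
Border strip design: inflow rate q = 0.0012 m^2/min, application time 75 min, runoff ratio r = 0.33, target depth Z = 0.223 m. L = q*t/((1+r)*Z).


L = q*t/((1+r)*Z)
L = 0.0012*75/((1+0.33)*0.223)
L = 0.09/0.29659

0.3034 m


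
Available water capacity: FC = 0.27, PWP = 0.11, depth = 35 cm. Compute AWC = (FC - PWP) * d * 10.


AWC = (FC - PWP) * d * 10
AWC = (0.27 - 0.11) * 35 * 10
AWC = 0.1600 * 35 * 10

56.0000 mm


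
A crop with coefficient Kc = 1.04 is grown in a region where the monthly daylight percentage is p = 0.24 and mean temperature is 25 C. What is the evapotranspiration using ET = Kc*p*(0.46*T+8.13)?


ET = Kc * p * (0.46*T + 8.13)
ET = 1.04 * 0.24 * (0.46*25 + 8.13)
ET = 1.04 * 0.24 * 19.6300

4.8996 mm/day


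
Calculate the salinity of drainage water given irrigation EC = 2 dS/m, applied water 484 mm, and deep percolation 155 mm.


EC_dw = EC_iw * D_iw / D_dw
EC_dw = 2 * 484 / 155
EC_dw = 968 / 155

6.2452 dS/m


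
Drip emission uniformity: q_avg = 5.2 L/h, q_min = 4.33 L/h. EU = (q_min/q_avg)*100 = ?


EU = (q_min/q_avg)*100 = (4.33/5.2)*100 = 83.2692%

83.2692 %


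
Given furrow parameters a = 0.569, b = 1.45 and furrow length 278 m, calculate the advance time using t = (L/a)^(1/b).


t = (L/a)^(1/b)
t = (278/0.569)^(1/1.45)
t = 488.576450^(1/1.45)

71.5214 min


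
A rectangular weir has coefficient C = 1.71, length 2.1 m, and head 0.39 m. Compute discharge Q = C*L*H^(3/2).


Q = C * L * H^(3/2) = 1.71 * 2.1 * 0.39^1.5 = 1.71 * 2.1 * 0.243555

0.8746 m^3/s


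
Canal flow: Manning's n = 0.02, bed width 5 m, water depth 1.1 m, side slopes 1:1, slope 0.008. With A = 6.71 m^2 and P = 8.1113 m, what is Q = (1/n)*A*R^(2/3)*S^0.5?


R = A/P = 6.71/8.1113 = 0.827241
Q = (1/0.02) * 6.71 * 0.827241^(2/3) * 0.008^0.5

26.4439 m^3/s


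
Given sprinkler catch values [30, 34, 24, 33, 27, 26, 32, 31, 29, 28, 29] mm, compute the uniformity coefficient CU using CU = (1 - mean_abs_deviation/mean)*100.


mean = 29.363636 mm
MAD = 2.396694 mm
CU = (1 - 2.396694/29.363636)*100

91.8379 %


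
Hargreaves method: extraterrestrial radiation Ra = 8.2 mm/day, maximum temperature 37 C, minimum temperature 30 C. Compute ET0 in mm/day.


Tmean = (Tmax + Tmin)/2 = (37 + 30)/2 = 33.5
ET0 = 0.0023 * 8.2 * (33.5 + 17.8) * sqrt(37 - 30)
ET0 = 0.0023 * 8.2 * 51.3 * 2.645751

2.5598 mm/day


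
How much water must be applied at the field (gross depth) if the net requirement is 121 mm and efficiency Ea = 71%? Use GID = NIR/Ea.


Ea = 71% = 0.71
GID = NIR / Ea = 121 / 0.71 = 170.4225 mm

170.4225 mm


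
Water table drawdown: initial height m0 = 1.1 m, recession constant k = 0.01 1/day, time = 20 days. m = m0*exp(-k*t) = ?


m = m0 * exp(-k*t)
m = 1.1 * exp(-0.01 * 20)
m = 1.1 * exp(-0.2000)

0.9006 m


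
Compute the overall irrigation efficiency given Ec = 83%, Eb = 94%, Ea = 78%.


Ec = 0.83, Eb = 0.94, Ea = 0.78
E = 0.83 * 0.94 * 0.78 * 100 = 60.8556%

60.8556 %


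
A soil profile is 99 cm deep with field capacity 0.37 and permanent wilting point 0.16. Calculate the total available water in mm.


AWC = (FC - PWP) * d * 10
AWC = (0.37 - 0.16) * 99 * 10
AWC = 0.2100 * 99 * 10

207.9000 mm


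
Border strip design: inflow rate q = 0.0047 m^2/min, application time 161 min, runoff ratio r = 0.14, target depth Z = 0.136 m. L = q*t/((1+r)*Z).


L = q*t/((1+r)*Z)
L = 0.0047*161/((1+0.14)*0.136)
L = 0.7567/0.15504

4.8807 m


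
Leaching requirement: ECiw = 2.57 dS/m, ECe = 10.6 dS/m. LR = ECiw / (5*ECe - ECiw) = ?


LR = ECiw / (5*ECe - ECiw)
LR = 2.57 / (5*10.6 - 2.57)
LR = 2.57 / 50.4300

0.0510


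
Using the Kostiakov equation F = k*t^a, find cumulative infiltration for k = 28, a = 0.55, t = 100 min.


F = k * t^a = 28 * 100^0.55
F = 28 * 12.589254

352.4991 mm


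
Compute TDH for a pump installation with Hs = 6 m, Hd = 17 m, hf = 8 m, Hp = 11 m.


TDH = Hs + Hd + hf + Hp = 6 + 17 + 8 + 11 = 42

42 m


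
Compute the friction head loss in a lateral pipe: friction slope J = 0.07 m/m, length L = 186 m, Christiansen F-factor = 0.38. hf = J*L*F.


hf = J * L * F = 0.07 * 186 * 0.38 = 4.9476 m

4.9476 m


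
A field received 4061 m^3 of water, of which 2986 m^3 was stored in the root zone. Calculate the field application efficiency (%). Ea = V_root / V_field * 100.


Ea = V_root / V_field * 100 = 2986 / 4061 * 100 = 73.5287%

73.5287 %


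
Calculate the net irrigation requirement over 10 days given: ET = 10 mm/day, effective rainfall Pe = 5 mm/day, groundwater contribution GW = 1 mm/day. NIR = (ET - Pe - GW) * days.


Daily deficit = ET - Pe - GW = 10 - 5 - 1 = 4 mm/day
NIR = 4 * 10 = 40 mm

40.0000 mm


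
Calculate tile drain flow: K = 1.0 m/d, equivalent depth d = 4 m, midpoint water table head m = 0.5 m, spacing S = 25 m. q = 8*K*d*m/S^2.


q = 8*K*d*m/S^2
q = 8*1.0*4*0.5/25^2
q = 16.0000 / 625

0.0256 m/d


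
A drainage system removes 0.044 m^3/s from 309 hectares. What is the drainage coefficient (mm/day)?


DC = Q * 86400 / (A * 10000) * 1000
DC = 0.044 * 86400 / (309 * 10000) * 1000
DC = 3801600.0000 / 3090000

1.2303 mm/day


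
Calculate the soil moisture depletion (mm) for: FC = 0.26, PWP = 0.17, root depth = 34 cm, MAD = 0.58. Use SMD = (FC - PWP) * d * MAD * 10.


SMD = (FC - PWP) * d * MAD * 10
SMD = (0.26 - 0.17) * 34 * 0.58 * 10
SMD = 0.0900 * 34 * 0.58 * 10

17.7480 mm


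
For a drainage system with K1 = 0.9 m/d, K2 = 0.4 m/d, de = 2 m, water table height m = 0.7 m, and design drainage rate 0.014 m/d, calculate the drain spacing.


S^2 = 8*K2*de*m/q + 4*K1*m^2/q
S^2 = 8*0.4*2*0.7/0.014 + 4*0.9*0.7^2/0.014
S = sqrt(446.0000)

21.1187 m


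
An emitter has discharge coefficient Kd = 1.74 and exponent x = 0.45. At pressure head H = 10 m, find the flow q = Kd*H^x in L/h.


q = Kd * H^x = 1.74 * 10^0.45 = 1.74 * 2.818383

4.9040 L/h


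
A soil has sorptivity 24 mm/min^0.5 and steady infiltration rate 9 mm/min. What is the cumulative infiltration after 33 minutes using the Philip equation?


F = S*sqrt(t) + A*t
F = 24*sqrt(33) + 9*33
F = 24*5.744563 + 297

434.8695 mm


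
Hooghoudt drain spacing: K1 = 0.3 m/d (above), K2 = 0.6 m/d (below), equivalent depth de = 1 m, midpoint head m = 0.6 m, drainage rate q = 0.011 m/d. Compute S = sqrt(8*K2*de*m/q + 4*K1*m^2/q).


S^2 = 8*K2*de*m/q + 4*K1*m^2/q
S^2 = 8*0.6*1*0.6/0.011 + 4*0.3*0.6^2/0.011
S = sqrt(301.0909)

17.3520 m


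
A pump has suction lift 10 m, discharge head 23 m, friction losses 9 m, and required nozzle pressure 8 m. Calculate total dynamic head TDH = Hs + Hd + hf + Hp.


TDH = Hs + Hd + hf + Hp = 10 + 23 + 9 + 8 = 50

50 m


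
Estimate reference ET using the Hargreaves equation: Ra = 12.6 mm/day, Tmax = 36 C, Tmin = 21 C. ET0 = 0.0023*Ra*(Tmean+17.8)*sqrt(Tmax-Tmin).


Tmean = (Tmax + Tmin)/2 = (36 + 21)/2 = 28.5
ET0 = 0.0023 * 12.6 * (28.5 + 17.8) * sqrt(36 - 21)
ET0 = 0.0023 * 12.6 * 46.3 * 3.872983

5.1967 mm/day


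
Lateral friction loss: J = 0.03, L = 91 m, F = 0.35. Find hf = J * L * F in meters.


hf = J * L * F = 0.03 * 91 * 0.35 = 0.9555 m

0.9555 m


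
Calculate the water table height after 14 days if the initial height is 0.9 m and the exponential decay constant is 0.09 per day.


m = m0 * exp(-k*t)
m = 0.9 * exp(-0.09 * 14)
m = 0.9 * exp(-1.2600)

0.2553 m


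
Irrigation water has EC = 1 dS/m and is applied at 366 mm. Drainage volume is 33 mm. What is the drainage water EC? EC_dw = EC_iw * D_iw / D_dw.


EC_dw = EC_iw * D_iw / D_dw
EC_dw = 1 * 366 / 33
EC_dw = 366 / 33

11.0909 dS/m


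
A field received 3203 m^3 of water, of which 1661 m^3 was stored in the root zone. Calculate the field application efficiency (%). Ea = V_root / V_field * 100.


Ea = V_root / V_field * 100 = 1661 / 3203 * 100 = 51.8576%

51.8576 %


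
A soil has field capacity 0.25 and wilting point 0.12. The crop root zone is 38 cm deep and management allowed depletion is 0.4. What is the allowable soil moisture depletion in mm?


SMD = (FC - PWP) * d * MAD * 10
SMD = (0.25 - 0.12) * 38 * 0.4 * 10
SMD = 0.1300 * 38 * 0.4 * 10

19.7600 mm


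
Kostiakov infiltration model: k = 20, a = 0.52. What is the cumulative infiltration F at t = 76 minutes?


F = k * t^a = 20 * 76^0.52
F = 20 * 9.506553

190.1311 mm


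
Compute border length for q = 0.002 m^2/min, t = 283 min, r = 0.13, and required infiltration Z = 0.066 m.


L = q*t/((1+r)*Z)
L = 0.002*283/((1+0.13)*0.066)
L = 0.566/0.07458

7.5892 m


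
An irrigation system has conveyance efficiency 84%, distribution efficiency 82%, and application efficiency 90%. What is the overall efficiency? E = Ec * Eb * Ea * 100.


Ec = 0.84, Eb = 0.82, Ea = 0.9
E = 0.84 * 0.82 * 0.9 * 100 = 61.9920%

61.9920 %


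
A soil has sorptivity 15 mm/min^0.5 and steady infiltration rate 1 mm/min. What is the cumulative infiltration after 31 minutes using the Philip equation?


F = S*sqrt(t) + A*t
F = 15*sqrt(31) + 1*31
F = 15*5.567764 + 31

114.5165 mm


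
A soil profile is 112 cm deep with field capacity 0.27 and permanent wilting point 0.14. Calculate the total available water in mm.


AWC = (FC - PWP) * d * 10
AWC = (0.27 - 0.14) * 112 * 10
AWC = 0.1300 * 112 * 10

145.6000 mm


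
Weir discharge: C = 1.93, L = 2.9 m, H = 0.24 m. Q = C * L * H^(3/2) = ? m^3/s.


Q = C * L * H^(3/2) = 1.93 * 2.9 * 0.24^1.5 = 1.93 * 2.9 * 0.117576

0.6581 m^3/s


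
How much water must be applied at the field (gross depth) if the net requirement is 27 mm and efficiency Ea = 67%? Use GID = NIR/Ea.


Ea = 67% = 0.67
GID = NIR / Ea = 27 / 0.67 = 40.2985 mm

40.2985 mm


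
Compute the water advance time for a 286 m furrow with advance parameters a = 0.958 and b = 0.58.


t = (L/a)^(1/b)
t = (286/0.958)^(1/0.58)
t = 298.538622^(1/0.58)

18503.0057 min


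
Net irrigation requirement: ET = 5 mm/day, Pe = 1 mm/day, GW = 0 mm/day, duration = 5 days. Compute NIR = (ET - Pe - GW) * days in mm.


Daily deficit = ET - Pe - GW = 5 - 1 - 0 = 4 mm/day
NIR = 4 * 5 = 20 mm

20.0000 mm


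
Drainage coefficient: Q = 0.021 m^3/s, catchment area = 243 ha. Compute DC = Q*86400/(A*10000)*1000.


DC = Q * 86400 / (A * 10000) * 1000
DC = 0.021 * 86400 / (243 * 10000) * 1000
DC = 1814400.0000 / 2430000

0.7467 mm/day


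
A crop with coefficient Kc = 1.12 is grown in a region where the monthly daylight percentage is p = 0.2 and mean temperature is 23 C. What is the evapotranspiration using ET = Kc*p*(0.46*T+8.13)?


ET = Kc * p * (0.46*T + 8.13)
ET = 1.12 * 0.2 * (0.46*23 + 8.13)
ET = 1.12 * 0.2 * 18.7100

4.1910 mm/day


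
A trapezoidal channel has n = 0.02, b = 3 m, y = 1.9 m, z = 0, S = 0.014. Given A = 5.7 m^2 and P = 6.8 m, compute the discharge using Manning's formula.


R = A/P = 5.7/6.8 = 0.838235
Q = (1/0.02) * 5.7 * 0.838235^(2/3) * 0.014^0.5

29.9792 m^3/s


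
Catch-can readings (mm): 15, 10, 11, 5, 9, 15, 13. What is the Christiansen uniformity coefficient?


mean = 11.142857 mm
MAD = 2.734694 mm
CU = (1 - 2.734694/11.142857)*100

75.4579 %


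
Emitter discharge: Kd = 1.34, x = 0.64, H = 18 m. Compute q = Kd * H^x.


q = Kd * H^x = 1.34 * 18^0.64 = 1.34 * 6.358789

8.5208 L/h


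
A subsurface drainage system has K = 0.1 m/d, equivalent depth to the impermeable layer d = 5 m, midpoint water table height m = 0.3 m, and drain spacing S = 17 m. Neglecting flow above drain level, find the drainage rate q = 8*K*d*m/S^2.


q = 8*K*d*m/S^2
q = 8*0.1*5*0.3/17^2
q = 1.2000 / 289

0.0042 m/d
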